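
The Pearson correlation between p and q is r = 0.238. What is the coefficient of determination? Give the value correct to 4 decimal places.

r² = (0.238)² = 0.0566

0.0566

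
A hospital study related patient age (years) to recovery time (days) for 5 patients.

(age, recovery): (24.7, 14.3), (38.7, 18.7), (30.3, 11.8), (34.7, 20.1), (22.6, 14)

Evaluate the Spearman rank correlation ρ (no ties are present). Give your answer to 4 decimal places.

Rank age: 2, 5, 3, 4, 1
Rank recovery: 3, 4, 1, 5, 2
d = rank(age) − rank(recovery): -1, 1, 2, -1, -1; Σd² = 8
ρ = 1 − 6Σd² / [n(n²−1)] = 1 − 6×8 / (5×24) = 1 − 48/120 ≈ 0.6000

0.6000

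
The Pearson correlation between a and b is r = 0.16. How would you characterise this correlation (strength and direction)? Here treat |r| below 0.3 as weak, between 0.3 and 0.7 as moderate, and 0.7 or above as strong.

weak positive

r = 0.16 > 0 so the relationship is positive.
|r| = 0.16, which falls in the weak range.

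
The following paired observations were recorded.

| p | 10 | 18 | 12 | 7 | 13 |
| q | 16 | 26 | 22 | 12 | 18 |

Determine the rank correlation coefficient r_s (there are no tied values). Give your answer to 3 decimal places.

0.900

Rank p: 2, 5, 3, 1, 4
Rank q: 2, 5, 4, 1, 3
d = rank(p) − rank(q): 0, 0, -1, 0, 1; Σd² = 2
ρ = 1 − 6Σd² / [n(n²−1)] = 1 − 6×2 / (5×24) = 1 − 12/120 ≈ 0.900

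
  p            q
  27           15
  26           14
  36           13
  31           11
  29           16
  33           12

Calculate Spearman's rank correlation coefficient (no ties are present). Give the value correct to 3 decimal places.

-0.543

Rank p: 2, 1, 6, 4, 3, 5
Rank q: 5, 4, 3, 1, 6, 2
d = rank(p) − rank(q): -3, -3, 3, 3, -3, 3; Σd² = 54
ρ = 1 − 6Σd² / [n(n²−1)] = 1 − 6×54 / (6×35) = 1 − 324/210 ≈ -0.543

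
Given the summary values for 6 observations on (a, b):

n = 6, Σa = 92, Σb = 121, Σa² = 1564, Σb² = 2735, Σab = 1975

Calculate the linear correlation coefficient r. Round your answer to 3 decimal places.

0.563

r = (nΣab − ΣaΣb) / √[(nΣa² − (Σa)²)(nΣb² − (Σb)²)]
Numerator: 6×1975 − 92×121 = 718
Denominator: √[(9384 − 8464)(16410 − 14641)] = √[920 × 1769] = 1275.7272
r = 718 / 1275.7272 ≈ 0.563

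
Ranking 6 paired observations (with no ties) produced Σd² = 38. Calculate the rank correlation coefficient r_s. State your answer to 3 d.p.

-0.086

ρ = 1 − 6Σd² / [n(n²−1)] = 1 − 6×38 / (6×35)
  = 1 − 228/210 = 1 − 1.0857 ≈ -0.086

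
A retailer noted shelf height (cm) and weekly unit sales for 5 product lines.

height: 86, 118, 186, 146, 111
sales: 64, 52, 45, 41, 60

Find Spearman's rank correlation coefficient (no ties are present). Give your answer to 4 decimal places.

-0.9000

Rank height: 1, 3, 5, 4, 2
Rank sales: 5, 3, 2, 1, 4
d = rank(height) − rank(sales): -4, 0, 3, 3, -2; Σd² = 38
ρ = 1 − 6Σd² / [n(n²−1)] = 1 − 6×38 / (5×24) = 1 − 228/120 ≈ -0.9000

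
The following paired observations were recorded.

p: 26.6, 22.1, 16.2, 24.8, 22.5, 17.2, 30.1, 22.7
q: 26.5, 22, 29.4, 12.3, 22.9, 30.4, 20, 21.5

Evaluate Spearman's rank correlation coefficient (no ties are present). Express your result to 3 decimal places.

-0.667

Rank p: 7, 3, 1, 6, 4, 2, 8, 5
Rank q: 6, 4, 7, 1, 5, 8, 2, 3
d = rank(p) − rank(q): 1, -1, -6, 5, -1, -6, 6, 2; Σd² = 140
ρ = 1 − 6Σd² / [n(n²−1)] = 1 − 6×140 / (8×63) = 1 − 840/504 ≈ -0.667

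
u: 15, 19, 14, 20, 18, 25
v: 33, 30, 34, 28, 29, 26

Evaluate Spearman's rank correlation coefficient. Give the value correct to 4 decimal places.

Rank u: 2, 4, 1, 5, 3, 6
Rank v: 5, 4, 6, 2, 3, 1
d = rank(u) − rank(v): -3, 0, -5, 3, 0, 5; Σd² = 68
ρ = 1 − 6Σd² / [n(n²−1)] = 1 − 6×68 / (6×35) = 1 − 408/210 ≈ -0.9429

-0.9429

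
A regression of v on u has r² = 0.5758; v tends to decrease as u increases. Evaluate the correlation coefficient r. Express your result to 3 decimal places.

-0.759

|r| = √0.5758 = 0.759
The association is negative, so r = −0.759.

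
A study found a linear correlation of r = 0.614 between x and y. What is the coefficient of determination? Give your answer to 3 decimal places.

0.377

r² = (0.614)² = 0.377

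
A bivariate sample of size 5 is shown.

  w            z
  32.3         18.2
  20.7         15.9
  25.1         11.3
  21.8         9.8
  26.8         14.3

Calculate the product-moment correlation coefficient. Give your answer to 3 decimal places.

n = 5, Σw = 126.7, Σz = 69.5, Σw² = 3295.27, Σz² = 1012.27, Σwz = 1797.5
nΣwz − ΣwΣz = 8987.5 − 8805.65 = 181.85
nΣw² − (Σw)² = 16476.35 − 16052.89 = 423.46; nΣz² − (Σz)² = 5061.35 − 4830.25 = 231.1
r = 181.85 / √(423.46 × 231.1) = 181.85 / 312.8284 ≈ 0.581

0.581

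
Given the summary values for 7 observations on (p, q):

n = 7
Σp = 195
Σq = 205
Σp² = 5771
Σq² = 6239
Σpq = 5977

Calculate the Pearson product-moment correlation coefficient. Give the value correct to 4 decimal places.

0.9428

r = (nΣpq − ΣpΣq) / √[(nΣp² − (Σp)²)(nΣq² − (Σq)²)]
Numerator: 7×5977 − 195×205 = 1864
Denominator: √[(40397 − 38025)(43673 − 42025)] = √[2372 × 1648] = 1977.1333
r = 1864 / 1977.1333 ≈ 0.9428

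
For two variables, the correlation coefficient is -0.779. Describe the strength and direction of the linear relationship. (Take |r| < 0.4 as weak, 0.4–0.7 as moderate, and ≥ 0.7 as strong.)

strong negative

r = -0.779 < 0 so the relationship is negative.
|r| = 0.779, which falls in the strong range.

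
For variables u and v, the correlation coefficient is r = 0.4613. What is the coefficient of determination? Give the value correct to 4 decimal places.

r² = (0.4613)² = 0.2128

0.2128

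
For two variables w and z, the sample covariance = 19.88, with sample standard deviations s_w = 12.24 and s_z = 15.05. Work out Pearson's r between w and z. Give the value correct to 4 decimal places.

r = Cov(w,z) / (s_w · s_z) = 19.88 / (12.24 × 15.05)
  = 19.88 / 184.2120 ≈ 0.1079

0.1079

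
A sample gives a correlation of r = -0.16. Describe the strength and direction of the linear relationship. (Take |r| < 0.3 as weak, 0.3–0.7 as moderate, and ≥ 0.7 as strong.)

r = -0.16 < 0 so the relationship is negative.
|r| = 0.16, which falls in the weak range.

weak negative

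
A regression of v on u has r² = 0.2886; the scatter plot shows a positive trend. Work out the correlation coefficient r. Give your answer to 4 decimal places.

0.5372

|r| = √0.2886 = 0.5372
The association is positive, so r = 0.5372.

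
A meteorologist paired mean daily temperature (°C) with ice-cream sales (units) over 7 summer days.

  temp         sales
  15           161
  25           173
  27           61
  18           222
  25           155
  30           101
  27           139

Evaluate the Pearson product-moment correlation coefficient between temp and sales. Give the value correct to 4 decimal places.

-0.6609

n = 7, Σx = 167, Σy = 1012, Σx² = 4157, Σy² = 162402, Σxy = 23041
nΣxy − ΣxΣy = 161287 − 169004 = -7717
nΣx² − (Σx)² = 29099 − 27889 = 1210; nΣy² − (Σy)² = 1136814 − 1024144 = 112670
r = -7717 / √(1210 × 112670) = -7717 / 11676.0738 ≈ -0.6609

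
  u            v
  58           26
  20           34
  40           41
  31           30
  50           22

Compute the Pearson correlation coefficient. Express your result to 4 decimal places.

n = 5, Σu = 199, Σv = 153, Σu² = 8825, Σv² = 4897, Σuv = 5858
nΣuv − ΣuΣv = 29290 − 30447 = -1157
nΣu² − (Σu)² = 44125 − 39601 = 4524; nΣv² − (Σv)² = 24485 − 23409 = 1076
r = -1157 / √(4524 × 1076) = -1157 / 2206.3146 ≈ -0.5244

-0.5244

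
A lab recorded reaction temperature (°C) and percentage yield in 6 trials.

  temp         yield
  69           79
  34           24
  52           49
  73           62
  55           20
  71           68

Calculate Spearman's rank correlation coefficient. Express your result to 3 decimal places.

0.600

Rank temp: 4, 1, 2, 6, 3, 5
Rank yield: 6, 2, 3, 4, 1, 5
d = rank(temp) − rank(yield): -2, -1, -1, 2, 2, 0; Σd² = 14
ρ = 1 − 6Σd² / [n(n²−1)] = 1 − 6×14 / (6×35) = 1 − 84/210 ≈ 0.600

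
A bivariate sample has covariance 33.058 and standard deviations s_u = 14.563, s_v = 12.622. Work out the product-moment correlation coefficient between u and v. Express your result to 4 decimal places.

0.1798

r = Cov(u,v) / (s_u · s_v) = 33.058 / (14.563 × 12.622)
  = 33.058 / 183.8142 ≈ 0.1798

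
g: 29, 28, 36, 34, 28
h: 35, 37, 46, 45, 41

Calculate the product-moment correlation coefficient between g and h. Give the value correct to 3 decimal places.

0.846

n = 5, Σg = 155, Σh = 204, Σg² = 4861, Σh² = 8416, Σgh = 6385
nΣgh − ΣgΣh = 31925 − 31620 = 305
nΣg² − (Σg)² = 24305 − 24025 = 280; nΣh² − (Σh)² = 42080 − 41616 = 464
r = 305 / √(280 × 464) = 305 / 360.4442 ≈ 0.846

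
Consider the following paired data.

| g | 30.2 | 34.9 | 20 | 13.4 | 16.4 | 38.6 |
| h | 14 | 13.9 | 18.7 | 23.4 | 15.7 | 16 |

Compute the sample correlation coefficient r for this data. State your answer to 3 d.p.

-0.699

n = 6, Σg = 153.5, Σh = 101.7, Σg² = 4468.53, Σh² = 1788.95, Σgh = 2470.55
nΣgh − ΣgΣh = 14823.3 − 15610.95 = -787.65
nΣg² − (Σg)² = 26811.18 − 23562.25 = 3248.93; nΣh² − (Σh)² = 10733.7 − 10342.89 = 390.81
r = -787.65 / √(3248.93 × 390.81) = -787.65 / 1126.8160 ≈ -0.699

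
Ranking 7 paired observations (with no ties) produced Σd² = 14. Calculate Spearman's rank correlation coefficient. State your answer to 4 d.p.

0.7500

ρ = 1 − 6Σd² / [n(n²−1)] = 1 − 6×14 / (7×48)
  = 1 − 84/336 = 1 − 0.25000 ≈ 0.7500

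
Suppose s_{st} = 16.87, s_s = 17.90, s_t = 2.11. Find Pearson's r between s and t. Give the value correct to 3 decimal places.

0.447

r = Cov(s,t) / (s_s · s_t) = 16.87 / (17.90 × 2.11)
  = 16.87 / 37.7690 ≈ 0.447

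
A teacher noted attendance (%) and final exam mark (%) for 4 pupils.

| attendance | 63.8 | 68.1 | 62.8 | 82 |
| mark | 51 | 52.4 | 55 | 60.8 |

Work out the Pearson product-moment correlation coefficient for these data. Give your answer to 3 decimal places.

0.858

n = 4, Σx = 276.7, Σy = 219.2, Σx² = 19375.89, Σy² = 12068.4, Σxy = 15261.84
nΣxy − ΣxΣy = 61047.36 − 60652.64 = 394.72
nΣx² − (Σx)² = 77503.56 − 76562.89 = 940.67; nΣy² − (Σy)² = 48273.6 − 48048.64 = 224.96
r = 394.72 / √(940.67 × 224.96) = 394.72 / 460.0143 ≈ 0.858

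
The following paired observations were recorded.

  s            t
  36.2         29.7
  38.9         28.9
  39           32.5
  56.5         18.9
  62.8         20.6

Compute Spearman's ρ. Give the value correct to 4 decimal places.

-0.6000

Rank s: 1, 2, 3, 4, 5
Rank t: 4, 3, 5, 1, 2
d = rank(s) − rank(t): -3, -1, -2, 3, 3; Σd² = 32
ρ = 1 − 6Σd² / [n(n²−1)] = 1 − 6×32 / (5×24) = 1 − 192/120 ≈ -0.6000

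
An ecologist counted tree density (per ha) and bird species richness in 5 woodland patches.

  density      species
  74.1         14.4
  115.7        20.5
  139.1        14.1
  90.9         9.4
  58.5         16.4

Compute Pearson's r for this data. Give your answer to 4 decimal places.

0.1131

n = 5, Σx = 478.3, Σy = 74.8, Σx² = 49911.17, Σy² = 1183.74, Σxy = 7214.06
nΣxy − ΣxΣy = 36070.3 − 35776.84 = 293.46
nΣx² − (Σx)² = 249555.85 − 228770.89 = 20784.96; nΣy² − (Σy)² = 5918.7 − 5595.04 = 323.66
r = 293.46 / √(20784.96 × 323.66) = 293.46 / 2593.6962 ≈ 0.1131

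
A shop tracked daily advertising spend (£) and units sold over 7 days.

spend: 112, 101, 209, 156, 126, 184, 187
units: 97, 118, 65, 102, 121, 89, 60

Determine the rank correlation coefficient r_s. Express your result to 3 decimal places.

-0.786

Rank spend: 2, 1, 7, 4, 3, 5, 6
Rank units: 4, 6, 2, 5, 7, 3, 1
d = rank(spend) − rank(units): -2, -5, 5, -1, -4, 2, 5; Σd² = 100
ρ = 1 − 6Σd² / [n(n²−1)] = 1 − 6×100 / (7×48) = 1 − 600/336 ≈ -0.786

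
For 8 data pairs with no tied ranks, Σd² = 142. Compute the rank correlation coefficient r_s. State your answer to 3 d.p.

ρ = 1 − 6Σd² / [n(n²−1)] = 1 − 6×142 / (8×63)
  = 1 − 852/504 = 1 − 1.6905 ≈ -0.690

-0.690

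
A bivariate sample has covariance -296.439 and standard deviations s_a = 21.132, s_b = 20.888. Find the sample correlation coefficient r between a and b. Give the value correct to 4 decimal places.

-0.6716

r = Cov(a,b) / (s_a · s_b) = -296.439 / (21.132 × 20.888)
  = -296.439 / 441.4052 ≈ -0.6716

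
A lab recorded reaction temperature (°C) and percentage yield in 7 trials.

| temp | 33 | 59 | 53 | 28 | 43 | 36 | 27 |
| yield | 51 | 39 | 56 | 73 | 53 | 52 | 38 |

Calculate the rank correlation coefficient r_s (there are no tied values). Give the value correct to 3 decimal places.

0.107

Rank temp: 3, 7, 6, 2, 5, 4, 1
Rank yield: 3, 2, 6, 7, 5, 4, 1
d = rank(temp) − rank(yield): 0, 5, 0, -5, 0, 0, 0; Σd² = 50
ρ = 1 − 6Σd² / [n(n²−1)] = 1 − 6×50 / (7×48) = 1 − 300/336 ≈ 0.107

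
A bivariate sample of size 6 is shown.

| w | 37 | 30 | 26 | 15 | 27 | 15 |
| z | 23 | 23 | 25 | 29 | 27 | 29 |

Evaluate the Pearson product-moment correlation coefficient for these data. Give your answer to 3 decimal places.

-0.923

n = 6, Σw = 150, Σz = 156, Σw² = 4124, Σz² = 4094, Σwz = 3790
nΣwz − ΣwΣz = 22740 − 23400 = -660
nΣw² − (Σw)² = 24744 − 22500 = 2244; nΣz² − (Σz)² = 24564 − 24336 = 228
r = -660 / √(2244 × 228) = -660 / 715.2846 ≈ -0.923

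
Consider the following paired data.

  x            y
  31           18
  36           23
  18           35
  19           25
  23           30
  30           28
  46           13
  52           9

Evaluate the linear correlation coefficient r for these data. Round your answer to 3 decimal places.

n = 8, Σx = 255, Σy = 181, Σx² = 9191, Σy² = 4637, Σxy = 5087
nΣxy − ΣxΣy = 40696 − 46155 = -5459
nΣx² − (Σx)² = 73528 − 65025 = 8503; nΣy² − (Σy)² = 37096 − 32761 = 4335
r = -5459 / √(8503 × 4335) = -5459 / 6071.2853 ≈ -0.899

-0.899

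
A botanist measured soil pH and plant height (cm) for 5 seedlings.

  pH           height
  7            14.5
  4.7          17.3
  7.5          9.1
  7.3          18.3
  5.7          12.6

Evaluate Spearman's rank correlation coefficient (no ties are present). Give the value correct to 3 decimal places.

-0.300

Rank pH: 3, 1, 5, 4, 2
Rank height: 3, 4, 1, 5, 2
d = rank(pH) − rank(height): 0, -3, 4, -1, 0; Σd² = 26
ρ = 1 − 6Σd² / [n(n²−1)] = 1 − 6×26 / (5×24) = 1 − 156/120 ≈ -0.300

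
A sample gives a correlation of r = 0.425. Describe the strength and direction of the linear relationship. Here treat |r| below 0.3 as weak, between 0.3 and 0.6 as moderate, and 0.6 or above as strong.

r = 0.425 > 0 so the relationship is positive.
|r| = 0.425, which falls in the moderate range.

moderate positive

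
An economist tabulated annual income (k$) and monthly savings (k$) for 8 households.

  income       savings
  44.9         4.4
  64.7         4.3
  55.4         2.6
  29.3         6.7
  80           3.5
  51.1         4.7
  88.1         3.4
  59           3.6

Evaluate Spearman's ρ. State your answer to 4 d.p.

Rank income: 2, 6, 4, 1, 7, 3, 8, 5
Rank savings: 6, 5, 1, 8, 3, 7, 2, 4
d = rank(income) − rank(savings): -4, 1, 3, -7, 4, -4, 6, 1; Σd² = 144
ρ = 1 − 6Σd² / [n(n²−1)] = 1 − 6×144 / (8×63) = 1 − 864/504 ≈ -0.7143

-0.7143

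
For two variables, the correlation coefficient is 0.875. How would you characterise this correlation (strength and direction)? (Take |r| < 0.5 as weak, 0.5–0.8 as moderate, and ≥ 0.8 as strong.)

strong positive

r = 0.875 > 0 so the relationship is positive.
|r| = 0.875, which falls in the strong range.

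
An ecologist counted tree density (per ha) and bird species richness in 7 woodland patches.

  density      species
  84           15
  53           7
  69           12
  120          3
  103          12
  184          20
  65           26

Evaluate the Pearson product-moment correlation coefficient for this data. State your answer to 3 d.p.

n = 7, Σx = 678, Σy = 95, Σx² = 77716, Σy² = 1647, Σxy = 9425
nΣxy − ΣxΣy = 65975 − 64410 = 1565
nΣx² − (Σx)² = 544012 − 459684 = 84328; nΣy² − (Σy)² = 11529 − 9025 = 2504
r = 1565 / √(84328 × 2504) = 1565 / 14531.2529 ≈ 0.108

0.108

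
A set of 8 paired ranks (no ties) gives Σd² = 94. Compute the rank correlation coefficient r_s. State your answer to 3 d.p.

-0.119

ρ = 1 − 6Σd² / [n(n²−1)] = 1 − 6×94 / (8×63)
  = 1 − 564/504 = 1 − 1.1190 ≈ -0.119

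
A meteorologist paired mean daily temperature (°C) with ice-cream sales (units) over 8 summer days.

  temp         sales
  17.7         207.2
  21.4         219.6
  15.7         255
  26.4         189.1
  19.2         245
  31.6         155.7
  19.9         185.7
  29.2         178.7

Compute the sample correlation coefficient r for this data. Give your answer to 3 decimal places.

-0.832

n = 8, Σx = 181.1, Σy = 1636, Σx² = 4330.55, Σy² = 342625.48, Σxy = 35900.21
nΣxy − ΣxΣy = 287201.68 − 296279.6 = -9077.92
nΣx² − (Σx)² = 34644.4 − 32797.21 = 1847.19; nΣy² − (Σy)² = 2741003.84 − 2676496 = 64507.84
r = -9077.92 / √(1847.19 × 64507.84) = -9077.92 / 10915.9625 ≈ -0.832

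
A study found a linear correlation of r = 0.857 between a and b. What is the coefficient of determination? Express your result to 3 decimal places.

r² = (0.857)² = 0.734

0.734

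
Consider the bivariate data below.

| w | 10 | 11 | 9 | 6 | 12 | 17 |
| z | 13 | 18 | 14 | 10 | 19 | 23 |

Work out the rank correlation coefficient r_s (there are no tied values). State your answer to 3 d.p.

0.943

Rank w: 3, 4, 2, 1, 5, 6
Rank z: 2, 4, 3, 1, 5, 6
d = rank(w) − rank(z): 1, 0, -1, 0, 0, 0; Σd² = 2
ρ = 1 − 6Σd² / [n(n²−1)] = 1 − 6×2 / (6×35) = 1 − 12/210 ≈ 0.943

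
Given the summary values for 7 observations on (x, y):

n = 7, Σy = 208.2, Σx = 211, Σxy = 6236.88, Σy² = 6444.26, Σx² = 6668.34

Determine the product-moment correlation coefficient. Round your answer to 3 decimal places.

r = (nΣxy − ΣxΣy) / √[(nΣx² − (Σx)²)(nΣy² − (Σy)²)]
Numerator: 7×6236.88 − 211×208.2 = -272.04
Denominator: √[(46678.38 − 44521)(45109.82 − 43347.24)] = √[2157.38 × 1762.58] = 1950.0141
r = -272.04 / 1950.0141 ≈ -0.140

-0.140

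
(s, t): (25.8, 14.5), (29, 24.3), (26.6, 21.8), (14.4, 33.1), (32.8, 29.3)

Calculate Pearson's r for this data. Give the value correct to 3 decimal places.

-0.341

n = 5, Σs = 128.6, Σt = 123, Σs² = 3497.4, Σt² = 3230.08, Σst = 3096.36
nΣst − ΣsΣt = 15481.8 − 15817.8 = -336
nΣs² − (Σs)² = 17487 − 16537.96 = 949.04; nΣt² − (Σt)² = 16150.4 − 15129 = 1021.4
r = -336 / √(949.04 × 1021.4) = -336 / 984.5555 ≈ -0.341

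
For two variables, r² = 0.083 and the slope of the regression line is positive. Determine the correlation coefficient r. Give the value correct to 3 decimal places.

0.288

|r| = √0.083 = 0.288
The association is positive, so r = 0.288.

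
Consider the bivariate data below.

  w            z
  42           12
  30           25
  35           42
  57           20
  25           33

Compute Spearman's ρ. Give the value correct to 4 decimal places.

-0.6000

Rank w: 4, 2, 3, 5, 1
Rank z: 1, 3, 5, 2, 4
d = rank(w) − rank(z): 3, -1, -2, 3, -3; Σd² = 32
ρ = 1 − 6Σd² / [n(n²−1)] = 1 − 6×32 / (5×24) = 1 − 192/120 ≈ -0.6000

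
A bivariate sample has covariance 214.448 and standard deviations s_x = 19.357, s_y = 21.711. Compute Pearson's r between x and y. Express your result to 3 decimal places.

0.510

r = Cov(x,y) / (s_x · s_y) = 214.448 / (19.357 × 21.711)
  = 214.448 / 420.2598 ≈ 0.510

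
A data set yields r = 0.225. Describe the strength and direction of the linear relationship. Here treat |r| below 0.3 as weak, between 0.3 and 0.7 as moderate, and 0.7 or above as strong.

weak positive

r = 0.225 > 0 so the relationship is positive.
|r| = 0.225, which falls in the weak range.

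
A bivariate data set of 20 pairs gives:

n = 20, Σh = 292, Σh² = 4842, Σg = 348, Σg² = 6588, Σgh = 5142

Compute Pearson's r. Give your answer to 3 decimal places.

r = (nΣgh − ΣgΣh) / √[(nΣg² − (Σg)²)(nΣh² − (Σh)²)]
Numerator: 20×5142 − 348×292 = 1224
Denominator: √[(131760 − 121104)(96840 − 85264)] = √[10656 × 11576] = 11106.4781
r = 1224 / 11106.4781 ≈ 0.110

0.110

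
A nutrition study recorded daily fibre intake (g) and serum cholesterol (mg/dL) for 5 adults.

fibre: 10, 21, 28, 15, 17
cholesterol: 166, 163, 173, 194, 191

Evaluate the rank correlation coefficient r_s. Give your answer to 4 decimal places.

Rank fibre: 1, 4, 5, 2, 3
Rank cholesterol: 2, 1, 3, 5, 4
d = rank(fibre) − rank(cholesterol): -1, 3, 2, -3, -1; Σd² = 24
ρ = 1 − 6Σd² / [n(n²−1)] = 1 − 6×24 / (5×24) = 1 − 144/120 ≈ -0.2000

-0.2000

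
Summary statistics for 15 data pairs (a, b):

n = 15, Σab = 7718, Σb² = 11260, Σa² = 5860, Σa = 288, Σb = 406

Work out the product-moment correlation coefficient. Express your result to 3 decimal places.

r = (nΣab − ΣaΣb) / √[(nΣa² − (Σa)²)(nΣb² − (Σb)²)]
Numerator: 15×7718 − 288×406 = -1158
Denominator: √[(87900 − 82944)(168900 − 164836)] = √[4956 × 4064] = 4487.8930
r = -1158 / 4487.8930 ≈ -0.258

-0.258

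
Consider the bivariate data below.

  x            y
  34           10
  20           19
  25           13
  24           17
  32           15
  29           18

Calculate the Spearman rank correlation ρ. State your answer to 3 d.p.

-0.714

Rank x: 6, 1, 3, 2, 5, 4
Rank y: 1, 6, 2, 4, 3, 5
d = rank(x) − rank(y): 5, -5, 1, -2, 2, -1; Σd² = 60
ρ = 1 − 6Σd² / [n(n²−1)] = 1 − 6×60 / (6×35) = 1 − 360/210 ≈ -0.714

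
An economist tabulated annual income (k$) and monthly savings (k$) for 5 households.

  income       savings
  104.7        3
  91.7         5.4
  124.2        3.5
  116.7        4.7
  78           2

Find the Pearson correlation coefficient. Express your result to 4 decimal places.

0.3128

n = 5, Σx = 515.3, Σy = 18.6, Σx² = 54499.51, Σy² = 76.5, Σxy = 1948.47
nΣxy − ΣxΣy = 9742.35 − 9584.58 = 157.77
nΣx² − (Σx)² = 272497.55 − 265534.09 = 6963.46; nΣy² − (Σy)² = 382.5 − 345.96 = 36.54
r = 157.77 / √(6963.46 × 36.54) = 157.77 / 504.4252 ≈ 0.3128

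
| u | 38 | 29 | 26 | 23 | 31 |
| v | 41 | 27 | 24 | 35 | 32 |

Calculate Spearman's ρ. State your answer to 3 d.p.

Rank u: 5, 3, 2, 1, 4
Rank v: 5, 2, 1, 4, 3
d = rank(u) − rank(v): 0, 1, 1, -3, 1; Σd² = 12
ρ = 1 − 6Σd² / [n(n²−1)] = 1 − 6×12 / (5×24) = 1 − 72/120 ≈ 0.400

0.400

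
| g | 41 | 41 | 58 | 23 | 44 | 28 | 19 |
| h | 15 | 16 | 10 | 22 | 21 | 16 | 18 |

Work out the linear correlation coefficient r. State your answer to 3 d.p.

n = 7, Σg = 254, Σh = 118, Σg² = 10336, Σh² = 2086, Σgh = 4071
nΣgh − ΣgΣh = 28497 − 29972 = -1475
nΣg² − (Σg)² = 72352 − 64516 = 7836; nΣh² − (Σh)² = 14602 − 13924 = 678
r = -1475 / √(7836 × 678) = -1475 / 2304.9529 ≈ -0.640

-0.640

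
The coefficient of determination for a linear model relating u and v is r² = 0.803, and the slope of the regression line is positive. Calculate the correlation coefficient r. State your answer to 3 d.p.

|r| = √0.803 = 0.896
The association is positive, so r = 0.896.

0.896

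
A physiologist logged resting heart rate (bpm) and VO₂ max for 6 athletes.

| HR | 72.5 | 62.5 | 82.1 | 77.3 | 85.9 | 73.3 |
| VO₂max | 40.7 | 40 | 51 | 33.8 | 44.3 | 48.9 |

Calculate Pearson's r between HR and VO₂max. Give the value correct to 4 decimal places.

0.3184

n = 6, Σx = 453.6, Σy = 258.7, Σx² = 34629.9, Σy² = 11353.63, Σxy = 19640.33
nΣxy − ΣxΣy = 117841.98 − 117346.32 = 495.66
nΣx² − (Σx)² = 207779.4 − 205752.96 = 2026.44; nΣy² − (Σy)² = 68121.78 − 66925.69 = 1196.09
r = 495.66 / √(2026.44 × 1196.09) = 495.66 / 1556.8573 ≈ 0.3184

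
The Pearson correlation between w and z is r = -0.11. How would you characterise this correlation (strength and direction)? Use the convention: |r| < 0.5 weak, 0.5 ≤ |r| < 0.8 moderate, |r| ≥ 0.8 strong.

r = -0.11 < 0 so the relationship is negative.
|r| = 0.11, which falls in the weak range.

weak negative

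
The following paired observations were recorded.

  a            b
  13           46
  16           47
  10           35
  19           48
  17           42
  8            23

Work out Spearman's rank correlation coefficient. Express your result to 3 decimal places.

Rank a: 3, 4, 2, 6, 5, 1
Rank b: 4, 5, 2, 6, 3, 1
d = rank(a) − rank(b): -1, -1, 0, 0, 2, 0; Σd² = 6
ρ = 1 − 6Σd² / [n(n²−1)] = 1 − 6×6 / (6×35) = 1 − 36/210 ≈ 0.829

0.829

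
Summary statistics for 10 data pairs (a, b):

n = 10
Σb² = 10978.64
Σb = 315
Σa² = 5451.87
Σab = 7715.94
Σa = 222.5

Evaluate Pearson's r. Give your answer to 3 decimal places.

r = (nΣab − ΣaΣb) / √[(nΣa² − (Σa)²)(nΣb² − (Σb)²)]
Numerator: 10×7715.94 − 222.5×315 = 7071.9
Denominator: √[(54518.7 − 49506.25)(109786.4 − 99225)] = √[5012.45 × 10561.4] = 7275.8841
r = 7071.9 / 7275.8841 ≈ 0.972

0.972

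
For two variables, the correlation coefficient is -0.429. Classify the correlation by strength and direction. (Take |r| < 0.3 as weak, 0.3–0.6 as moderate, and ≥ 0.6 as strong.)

r = -0.429 < 0 so the relationship is negative.
|r| = 0.429, which falls in the moderate range.

moderate negative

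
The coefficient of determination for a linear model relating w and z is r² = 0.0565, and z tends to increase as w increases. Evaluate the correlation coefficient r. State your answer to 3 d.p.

0.238

|r| = √0.0565 = 0.238
The association is positive, so r = 0.238.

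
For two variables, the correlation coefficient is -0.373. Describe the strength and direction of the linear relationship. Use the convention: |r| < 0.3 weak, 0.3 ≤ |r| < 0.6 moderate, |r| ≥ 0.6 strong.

moderate negative

r = -0.373 < 0 so the relationship is negative.
|r| = 0.373, which falls in the moderate range.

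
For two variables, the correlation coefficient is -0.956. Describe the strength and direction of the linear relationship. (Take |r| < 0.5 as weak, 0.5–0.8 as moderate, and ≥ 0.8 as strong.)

r = -0.956 < 0 so the relationship is negative.
|r| = 0.956, which falls in the strong range.

strong negative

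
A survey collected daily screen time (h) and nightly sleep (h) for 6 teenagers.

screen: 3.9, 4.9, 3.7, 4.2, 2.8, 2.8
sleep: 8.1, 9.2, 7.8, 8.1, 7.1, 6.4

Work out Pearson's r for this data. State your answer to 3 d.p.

n = 6, Σx = 22.3, Σy = 46.7, Σx² = 86.23, Σy² = 368.07, Σxy = 177.35
nΣxy − ΣxΣy = 1064.1 − 1041.41 = 22.69
nΣx² − (Σx)² = 517.38 − 497.29 = 20.09; nΣy² − (Σy)² = 2208.42 − 2180.89 = 27.53
r = 22.69 / √(20.09 × 27.53) = 22.69 / 23.5176 ≈ 0.965

0.965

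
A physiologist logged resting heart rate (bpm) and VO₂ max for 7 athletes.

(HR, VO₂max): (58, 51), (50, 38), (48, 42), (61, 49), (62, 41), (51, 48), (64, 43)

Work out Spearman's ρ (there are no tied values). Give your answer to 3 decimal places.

Rank HR: 4, 2, 1, 5, 6, 3, 7
Rank VO₂max: 7, 1, 3, 6, 2, 5, 4
d = rank(HR) − rank(VO₂max): -3, 1, -2, -1, 4, -2, 3; Σd² = 44
ρ = 1 − 6Σd² / [n(n²−1)] = 1 − 6×44 / (7×48) = 1 − 264/336 ≈ 0.214

0.214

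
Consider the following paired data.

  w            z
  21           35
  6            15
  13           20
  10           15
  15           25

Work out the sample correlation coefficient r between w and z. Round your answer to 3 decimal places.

n = 5, Σw = 65, Σz = 110, Σw² = 971, Σz² = 2700, Σwz = 1610
nΣwz − ΣwΣz = 8050 − 7150 = 900
nΣw² − (Σw)² = 4855 − 4225 = 630; nΣz² − (Σz)² = 13500 − 12100 = 1400
r = 900 / √(630 × 1400) = 900 / 939.1486 ≈ 0.958

0.958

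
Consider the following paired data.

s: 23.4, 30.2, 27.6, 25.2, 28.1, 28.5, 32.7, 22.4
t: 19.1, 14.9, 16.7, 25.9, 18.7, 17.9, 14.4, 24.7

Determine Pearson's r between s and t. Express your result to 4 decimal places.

n = 8, Σs = 218.1, Σt = 152.3, Σs² = 6029.31, Σt² = 3024.07, Σst = 4070.3
nΣst − ΣsΣt = 32562.4 − 33216.63 = -654.23
nΣs² − (Σs)² = 48234.48 − 47567.61 = 666.87; nΣt² − (Σt)² = 24192.56 − 23195.29 = 997.27
r = -654.23 / √(666.87 × 997.27) = -654.23 / 815.5056 ≈ -0.8022

-0.8022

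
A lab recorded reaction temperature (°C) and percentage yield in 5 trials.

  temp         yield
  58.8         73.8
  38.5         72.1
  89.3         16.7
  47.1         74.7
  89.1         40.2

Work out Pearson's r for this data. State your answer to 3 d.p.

n = 5, Σx = 322.8, Σy = 277.5, Σx² = 23071.4, Σy² = 18119.87, Σxy = 15706.79
nΣxy − ΣxΣy = 78533.95 − 89577 = -11043.05
nΣx² − (Σx)² = 115357 − 104199.84 = 11157.16; nΣy² − (Σy)² = 90599.35 − 77006.25 = 13593.1
r = -11043.05 / √(11157.16 × 13593.1) = -11043.05 / 12315.0474 ≈ -0.897

-0.897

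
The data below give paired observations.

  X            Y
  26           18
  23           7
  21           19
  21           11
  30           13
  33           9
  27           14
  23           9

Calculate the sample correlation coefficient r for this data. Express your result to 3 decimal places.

n = 8, ΣX = 204, ΣY = 100, ΣX² = 5334, ΣY² = 1382, ΣXY = 2531
nΣXY − ΣXΣY = 20248 − 20400 = -152
nΣX² − (ΣX)² = 42672 − 41616 = 1056; nΣY² − (ΣY)² = 11056 − 10000 = 1056
r = -152 / √(1056 × 1056) = -152 / 1056.0000 ≈ -0.144

-0.144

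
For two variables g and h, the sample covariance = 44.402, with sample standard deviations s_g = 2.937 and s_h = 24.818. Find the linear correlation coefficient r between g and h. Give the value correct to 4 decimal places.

0.6092

r = Cov(g,h) / (s_g · s_h) = 44.402 / (2.937 × 24.818)
  = 44.402 / 72.8905 ≈ 0.6092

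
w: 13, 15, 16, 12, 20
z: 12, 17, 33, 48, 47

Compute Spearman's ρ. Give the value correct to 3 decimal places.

Rank w: 2, 3, 4, 1, 5
Rank z: 1, 2, 3, 5, 4
d = rank(w) − rank(z): 1, 1, 1, -4, 1; Σd² = 20
ρ = 1 − 6Σd² / [n(n²−1)] = 1 − 6×20 / (5×24) = 1 − 120/120 ≈ 0.000

0.000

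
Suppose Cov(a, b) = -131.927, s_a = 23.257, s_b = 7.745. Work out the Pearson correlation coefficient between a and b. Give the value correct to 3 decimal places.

-0.732

r = Cov(a,b) / (s_a · s_b) = -131.927 / (23.257 × 7.745)
  = -131.927 / 180.1255 ≈ -0.732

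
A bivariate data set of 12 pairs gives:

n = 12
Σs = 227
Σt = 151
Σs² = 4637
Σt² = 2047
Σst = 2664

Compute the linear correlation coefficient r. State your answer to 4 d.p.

-0.8573

r = (nΣst − ΣsΣt) / √[(nΣs² − (Σs)²)(nΣt² − (Σt)²)]
Numerator: 12×2664 − 227×151 = -2309
Denominator: √[(55644 − 51529)(24564 − 22801)] = √[4115 × 1763] = 2693.4634
r = -2309 / 2693.4634 ≈ -0.8573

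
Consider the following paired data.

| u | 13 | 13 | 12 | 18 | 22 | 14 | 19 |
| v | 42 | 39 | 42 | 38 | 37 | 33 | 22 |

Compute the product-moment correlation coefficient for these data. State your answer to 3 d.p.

n = 7, Σu = 111, Σv = 253, Σu² = 1847, Σv² = 9435, Σuv = 3935
nΣuv − ΣuΣv = 27545 − 28083 = -538
nΣu² − (Σu)² = 12929 − 12321 = 608; nΣv² − (Σv)² = 66045 − 64009 = 2036
r = -538 / √(608 × 2036) = -538 / 1112.6042 ≈ -0.484

-0.484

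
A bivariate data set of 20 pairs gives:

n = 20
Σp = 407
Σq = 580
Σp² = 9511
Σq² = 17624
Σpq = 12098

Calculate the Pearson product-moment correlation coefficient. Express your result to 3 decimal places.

r = (nΣpq − ΣpΣq) / √[(nΣp² − (Σp)²)(nΣq² − (Σq)²)]
Numerator: 20×12098 − 407×580 = 5900
Denominator: √[(190220 − 165649)(352480 − 336400)] = √[24571 × 16080] = 19877.1648
r = 5900 / 19877.1648 ≈ 0.297

0.297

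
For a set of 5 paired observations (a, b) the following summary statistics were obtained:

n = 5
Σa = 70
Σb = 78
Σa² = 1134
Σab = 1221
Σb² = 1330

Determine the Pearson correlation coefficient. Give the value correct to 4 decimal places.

0.9770

r = (nΣab − ΣaΣb) / √[(nΣa² − (Σa)²)(nΣb² − (Σb)²)]
Numerator: 5×1221 − 70×78 = 645
Denominator: √[(5670 − 4900)(6650 − 6084)] = √[770 × 566] = 660.1666
r = 645 / 660.1666 ≈ 0.9770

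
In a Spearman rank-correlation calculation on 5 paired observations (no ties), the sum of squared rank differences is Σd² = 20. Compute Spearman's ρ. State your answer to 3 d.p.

ρ = 1 − 6Σd² / [n(n²−1)] = 1 − 6×20 / (5×24)
  = 1 − 120/120 = 1 − 1.0000 ≈ 0.000

0.000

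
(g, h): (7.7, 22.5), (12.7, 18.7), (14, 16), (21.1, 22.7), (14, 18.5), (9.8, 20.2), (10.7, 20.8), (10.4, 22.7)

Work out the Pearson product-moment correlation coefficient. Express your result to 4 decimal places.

-0.0731

n = 8, Σg = 100.4, Σh = 162.1, Σg² = 1376.48, Σh² = 3325.45, Σgh = 2029.31
nΣgh − ΣgΣh = 16234.48 − 16274.84 = -40.36
nΣg² − (Σg)² = 11011.84 − 10080.16 = 931.68; nΣh² − (Σh)² = 26603.6 − 26276.41 = 327.19
r = -40.36 / √(931.68 × 327.19) = -40.36 / 552.1199 ≈ -0.0731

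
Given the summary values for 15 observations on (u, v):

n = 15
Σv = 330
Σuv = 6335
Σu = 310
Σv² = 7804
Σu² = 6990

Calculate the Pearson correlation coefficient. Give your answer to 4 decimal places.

-0.8610

r = (nΣuv − ΣuΣv) / √[(nΣu² − (Σu)²)(nΣv² − (Σv)²)]
Numerator: 15×6335 − 310×330 = -7275
Denominator: √[(104850 − 96100)(117060 − 108900)] = √[8750 × 8160] = 8449.8521
r = -7275 / 8449.8521 ≈ -0.8610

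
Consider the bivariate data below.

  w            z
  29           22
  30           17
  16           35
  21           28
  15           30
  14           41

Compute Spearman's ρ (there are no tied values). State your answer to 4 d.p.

-0.9429

Rank w: 5, 6, 3, 4, 2, 1
Rank z: 2, 1, 5, 3, 4, 6
d = rank(w) − rank(z): 3, 5, -2, 1, -2, -5; Σd² = 68
ρ = 1 − 6Σd² / [n(n²−1)] = 1 − 6×68 / (6×35) = 1 − 408/210 ≈ -0.9429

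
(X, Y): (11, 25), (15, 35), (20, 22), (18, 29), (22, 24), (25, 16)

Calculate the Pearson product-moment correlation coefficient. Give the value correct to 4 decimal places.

-0.6424

n = 6, ΣX = 111, ΣY = 151, ΣX² = 2179, ΣY² = 4007, ΣXY = 2690
nΣXY − ΣXΣY = 16140 − 16761 = -621
nΣX² − (ΣX)² = 13074 − 12321 = 753; nΣY² − (ΣY)² = 24042 − 22801 = 1241
r = -621 / √(753 × 1241) = -621 / 966.6814 ≈ -0.6424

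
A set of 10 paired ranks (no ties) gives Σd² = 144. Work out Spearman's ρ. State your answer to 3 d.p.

0.127

ρ = 1 − 6Σd² / [n(n²−1)] = 1 − 6×144 / (10×99)
  = 1 − 864/990 = 1 − 0.8727 ≈ 0.127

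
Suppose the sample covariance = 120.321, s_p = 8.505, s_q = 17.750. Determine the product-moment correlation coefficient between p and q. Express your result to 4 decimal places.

0.7970

r = Cov(p,q) / (s_p · s_q) = 120.321 / (8.505 × 17.750)
  = 120.321 / 150.9638 ≈ 0.7970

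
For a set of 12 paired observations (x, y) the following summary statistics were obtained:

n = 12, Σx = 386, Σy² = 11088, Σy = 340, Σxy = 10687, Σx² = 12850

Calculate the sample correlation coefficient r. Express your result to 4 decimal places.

-0.3143

r = (nΣxy − ΣxΣy) / √[(nΣx² − (Σx)²)(nΣy² − (Σy)²)]
Numerator: 12×10687 − 386×340 = -2996
Denominator: √[(154200 − 148996)(133056 − 115600)] = √[5204 × 17456] = 9531.0558
r = -2996 / 9531.0558 ≈ -0.3143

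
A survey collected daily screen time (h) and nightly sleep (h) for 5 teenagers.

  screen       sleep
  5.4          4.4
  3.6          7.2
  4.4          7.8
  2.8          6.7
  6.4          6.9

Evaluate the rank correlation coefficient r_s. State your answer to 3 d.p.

Rank screen: 4, 2, 3, 1, 5
Rank sleep: 1, 4, 5, 2, 3
d = rank(screen) − rank(sleep): 3, -2, -2, -1, 2; Σd² = 22
ρ = 1 − 6Σd² / [n(n²−1)] = 1 − 6×22 / (5×24) = 1 − 132/120 ≈ -0.100

-0.100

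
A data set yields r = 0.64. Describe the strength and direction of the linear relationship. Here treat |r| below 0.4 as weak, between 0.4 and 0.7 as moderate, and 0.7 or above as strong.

moderate positive

r = 0.64 > 0 so the relationship is positive.
|r| = 0.64, which falls in the moderate range.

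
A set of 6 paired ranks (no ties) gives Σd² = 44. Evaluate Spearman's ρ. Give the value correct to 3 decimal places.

ρ = 1 − 6Σd² / [n(n²−1)] = 1 − 6×44 / (6×35)
  = 1 − 264/210 = 1 − 1.2571 ≈ -0.257

-0.257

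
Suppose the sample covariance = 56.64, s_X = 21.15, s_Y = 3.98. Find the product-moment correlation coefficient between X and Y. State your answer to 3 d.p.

r = Cov(X,Y) / (s_X · s_Y) = 56.64 / (21.15 × 3.98)
  = 56.64 / 84.1770 ≈ 0.673

0.673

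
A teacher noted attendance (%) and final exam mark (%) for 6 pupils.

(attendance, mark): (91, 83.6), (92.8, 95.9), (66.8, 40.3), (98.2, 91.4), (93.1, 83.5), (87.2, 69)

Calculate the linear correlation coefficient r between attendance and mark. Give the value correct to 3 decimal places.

n = 6, Σx = 529.1, Σy = 463.7, Σx² = 47269.77, Σy² = 37897.07, Σxy = 41965.29
nΣxy − ΣxΣy = 251791.74 − 245343.67 = 6448.07
nΣx² − (Σx)² = 283618.62 − 279946.81 = 3671.81; nΣy² − (Σy)² = 227382.42 − 215017.69 = 12364.73
r = 6448.07 / √(3671.81 × 12364.73) = 6448.07 / 6738.0219 ≈ 0.957

0.957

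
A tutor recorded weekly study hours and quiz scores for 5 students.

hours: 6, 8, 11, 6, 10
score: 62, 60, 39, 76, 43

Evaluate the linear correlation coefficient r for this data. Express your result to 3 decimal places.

n = 5, Σx = 41, Σy = 280, Σx² = 357, Σy² = 16590, Σxy = 2167
nΣxy − ΣxΣy = 10835 − 11480 = -645
nΣx² − (Σx)² = 1785 − 1681 = 104; nΣy² − (Σy)² = 82950 − 78400 = 4550
r = -645 / √(104 × 4550) = -645 / 687.8953 ≈ -0.938

-0.938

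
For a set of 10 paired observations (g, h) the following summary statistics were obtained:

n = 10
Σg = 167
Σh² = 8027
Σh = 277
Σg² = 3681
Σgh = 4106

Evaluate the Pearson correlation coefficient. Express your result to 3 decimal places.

-0.925

r = (nΣgh − ΣgΣh) / √[(nΣg² − (Σg)²)(nΣh² − (Σh)²)]
Numerator: 10×4106 − 167×277 = -5199
Denominator: √[(36810 − 27889)(80270 − 76729)] = √[8921 × 3541] = 5620.4325
r = -5199 / 5620.4325 ≈ -0.925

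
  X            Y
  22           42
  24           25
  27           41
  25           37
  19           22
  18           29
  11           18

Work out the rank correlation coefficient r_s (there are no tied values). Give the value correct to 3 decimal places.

0.643

Rank X: 4, 5, 7, 6, 3, 2, 1
Rank Y: 7, 3, 6, 5, 2, 4, 1
d = rank(X) − rank(Y): -3, 2, 1, 1, 1, -2, 0; Σd² = 20
ρ = 1 − 6Σd² / [n(n²−1)] = 1 − 6×20 / (7×48) = 1 − 120/336 ≈ 0.643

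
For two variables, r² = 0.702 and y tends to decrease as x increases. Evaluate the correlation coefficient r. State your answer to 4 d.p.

-0.8379

|r| = √0.702 = 0.8379
The association is negative, so r = −0.8379.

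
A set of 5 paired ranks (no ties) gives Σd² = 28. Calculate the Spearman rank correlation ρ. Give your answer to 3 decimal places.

-0.400

ρ = 1 − 6Σd² / [n(n²−1)] = 1 − 6×28 / (5×24)
  = 1 − 168/120 = 1 − 1.4000 ≈ -0.400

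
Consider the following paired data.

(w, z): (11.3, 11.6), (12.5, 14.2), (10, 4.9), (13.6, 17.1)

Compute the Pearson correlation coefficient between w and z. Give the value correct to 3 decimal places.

0.979

n = 4, Σw = 47.4, Σz = 47.8, Σw² = 568.9, Σz² = 652.62, Σwz = 590.14
nΣwz − ΣwΣz = 2360.56 − 2265.72 = 94.84
nΣw² − (Σw)² = 2275.6 − 2246.76 = 28.84; nΣz² − (Σz)² = 2610.48 − 2284.84 = 325.64
r = 94.84 / √(28.84 × 325.64) = 94.84 / 96.9095 ≈ 0.979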